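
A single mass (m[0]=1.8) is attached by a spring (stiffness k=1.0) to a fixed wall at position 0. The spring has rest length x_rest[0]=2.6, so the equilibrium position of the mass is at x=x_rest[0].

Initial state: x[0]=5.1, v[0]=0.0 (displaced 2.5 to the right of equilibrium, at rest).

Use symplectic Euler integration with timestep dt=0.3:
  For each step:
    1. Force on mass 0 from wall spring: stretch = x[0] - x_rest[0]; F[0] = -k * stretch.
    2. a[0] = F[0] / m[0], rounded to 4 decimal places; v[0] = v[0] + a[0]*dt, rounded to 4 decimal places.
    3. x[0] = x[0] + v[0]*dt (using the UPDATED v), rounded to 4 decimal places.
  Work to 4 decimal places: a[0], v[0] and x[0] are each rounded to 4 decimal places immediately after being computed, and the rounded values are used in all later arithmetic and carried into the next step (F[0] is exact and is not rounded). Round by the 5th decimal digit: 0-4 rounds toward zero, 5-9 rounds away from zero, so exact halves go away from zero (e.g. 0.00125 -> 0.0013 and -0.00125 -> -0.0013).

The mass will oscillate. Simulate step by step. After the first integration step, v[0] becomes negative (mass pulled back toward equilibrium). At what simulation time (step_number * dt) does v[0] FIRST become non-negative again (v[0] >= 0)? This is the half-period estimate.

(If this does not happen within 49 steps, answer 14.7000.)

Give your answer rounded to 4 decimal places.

Step 0: x=[5.1000] v=[0.0000]
Step 1: x=[4.9750] v=[-0.4167]
Step 2: x=[4.7313] v=[-0.8125]
Step 3: x=[4.3810] v=[-1.1677]
Step 4: x=[3.9417] v=[-1.4645]
Step 5: x=[3.4353] v=[-1.6881]
Step 6: x=[2.8871] v=[-1.8273]
Step 7: x=[2.3245] v=[-1.8752]
Step 8: x=[1.7757] v=[-1.8293]
Step 9: x=[1.2681] v=[-1.6919]
Step 10: x=[0.8271] v=[-1.4699]
Step 11: x=[0.4748] v=[-1.1744]
Step 12: x=[0.2287] v=[-0.8202]
Step 13: x=[0.1012] v=[-0.4250]
Step 14: x=[0.0987] v=[-0.0085]
Step 15: x=[0.2212] v=[0.4084]
First v>=0 after going negative at step 15, time=4.5000

Answer: 4.5000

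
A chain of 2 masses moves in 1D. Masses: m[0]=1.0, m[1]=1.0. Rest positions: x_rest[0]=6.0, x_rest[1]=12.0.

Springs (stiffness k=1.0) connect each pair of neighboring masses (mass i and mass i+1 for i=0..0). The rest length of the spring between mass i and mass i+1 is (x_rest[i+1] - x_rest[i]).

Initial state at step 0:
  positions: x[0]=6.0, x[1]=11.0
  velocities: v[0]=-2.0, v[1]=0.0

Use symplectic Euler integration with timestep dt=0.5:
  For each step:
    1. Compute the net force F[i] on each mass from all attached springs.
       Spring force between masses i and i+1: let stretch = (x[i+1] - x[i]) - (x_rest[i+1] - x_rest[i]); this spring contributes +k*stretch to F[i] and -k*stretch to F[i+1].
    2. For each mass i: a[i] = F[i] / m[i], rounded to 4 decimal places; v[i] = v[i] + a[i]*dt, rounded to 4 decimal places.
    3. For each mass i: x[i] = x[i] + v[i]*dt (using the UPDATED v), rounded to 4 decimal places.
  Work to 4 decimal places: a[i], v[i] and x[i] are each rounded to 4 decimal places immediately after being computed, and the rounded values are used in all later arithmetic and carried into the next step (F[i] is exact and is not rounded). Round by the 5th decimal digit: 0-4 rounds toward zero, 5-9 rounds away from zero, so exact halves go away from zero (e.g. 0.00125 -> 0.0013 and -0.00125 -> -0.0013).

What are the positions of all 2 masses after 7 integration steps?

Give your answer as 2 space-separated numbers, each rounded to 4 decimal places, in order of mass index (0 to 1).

Step 0: x=[6.0000 11.0000] v=[-2.0000 0.0000]
Step 1: x=[4.7500 11.2500] v=[-2.5000 0.5000]
Step 2: x=[3.6250 11.3750] v=[-2.2500 0.2500]
Step 3: x=[2.9375 11.0625] v=[-1.3750 -0.6250]
Step 4: x=[2.7813 10.2188] v=[-0.3125 -1.6875]
Step 5: x=[2.9845 9.0157] v=[0.4063 -2.4063]
Step 6: x=[3.1955 7.8048] v=[0.4219 -2.4219]
Step 7: x=[3.0588 6.9415] v=[-0.2735 -1.7266]

Answer: 3.0588 6.9415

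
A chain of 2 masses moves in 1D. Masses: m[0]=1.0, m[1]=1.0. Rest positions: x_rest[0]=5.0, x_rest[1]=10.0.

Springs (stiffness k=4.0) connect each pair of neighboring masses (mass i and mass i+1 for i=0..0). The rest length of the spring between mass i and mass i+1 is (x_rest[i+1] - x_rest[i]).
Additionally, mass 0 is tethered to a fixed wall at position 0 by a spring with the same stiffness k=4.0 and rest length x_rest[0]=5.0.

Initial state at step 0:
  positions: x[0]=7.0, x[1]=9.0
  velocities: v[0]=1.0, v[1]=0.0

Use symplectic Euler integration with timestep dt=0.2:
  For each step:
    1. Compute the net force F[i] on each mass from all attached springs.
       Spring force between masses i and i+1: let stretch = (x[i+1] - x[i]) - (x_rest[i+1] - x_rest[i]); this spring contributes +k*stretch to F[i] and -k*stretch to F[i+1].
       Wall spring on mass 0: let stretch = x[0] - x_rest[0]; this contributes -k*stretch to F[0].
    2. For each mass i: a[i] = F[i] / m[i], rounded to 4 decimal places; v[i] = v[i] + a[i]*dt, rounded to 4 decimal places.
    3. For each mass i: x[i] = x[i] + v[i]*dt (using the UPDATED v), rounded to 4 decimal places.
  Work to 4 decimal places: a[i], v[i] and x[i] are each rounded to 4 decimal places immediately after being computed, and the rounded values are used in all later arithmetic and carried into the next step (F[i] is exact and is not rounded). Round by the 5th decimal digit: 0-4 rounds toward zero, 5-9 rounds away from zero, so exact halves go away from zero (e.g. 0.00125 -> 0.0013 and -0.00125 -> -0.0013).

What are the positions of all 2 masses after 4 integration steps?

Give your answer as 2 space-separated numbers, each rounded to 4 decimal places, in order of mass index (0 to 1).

Answer: 3.3784 11.5285

Derivation:
Step 0: x=[7.0000 9.0000] v=[1.0000 0.0000]
Step 1: x=[6.4000 9.4800] v=[-3.0000 2.4000]
Step 2: x=[5.2688 10.2672] v=[-5.6560 3.9360]
Step 3: x=[4.0943 11.0547] v=[-5.8723 3.9373]
Step 4: x=[3.3784 11.5285] v=[-3.5794 2.3690]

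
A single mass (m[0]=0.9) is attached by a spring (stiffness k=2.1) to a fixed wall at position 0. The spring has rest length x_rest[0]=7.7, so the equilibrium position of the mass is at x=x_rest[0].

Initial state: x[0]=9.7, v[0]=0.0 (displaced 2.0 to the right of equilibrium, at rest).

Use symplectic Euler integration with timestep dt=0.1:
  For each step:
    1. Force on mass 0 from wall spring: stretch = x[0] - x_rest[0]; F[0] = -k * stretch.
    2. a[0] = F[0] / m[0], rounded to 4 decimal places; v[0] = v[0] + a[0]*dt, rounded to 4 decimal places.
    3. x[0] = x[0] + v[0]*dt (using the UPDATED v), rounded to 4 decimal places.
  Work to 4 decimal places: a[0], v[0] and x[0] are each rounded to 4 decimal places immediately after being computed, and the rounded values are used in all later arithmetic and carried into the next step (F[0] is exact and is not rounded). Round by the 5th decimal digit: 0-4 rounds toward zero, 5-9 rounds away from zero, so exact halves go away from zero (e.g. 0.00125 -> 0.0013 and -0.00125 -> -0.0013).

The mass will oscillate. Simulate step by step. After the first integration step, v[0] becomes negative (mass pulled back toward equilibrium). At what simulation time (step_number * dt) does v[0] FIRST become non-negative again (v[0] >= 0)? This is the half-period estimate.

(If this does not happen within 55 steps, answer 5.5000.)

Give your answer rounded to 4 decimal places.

Answer: 2.1000

Derivation:
Step 0: x=[9.7000] v=[0.0000]
Step 1: x=[9.6533] v=[-0.4667]
Step 2: x=[9.5611] v=[-0.9225]
Step 3: x=[9.4254] v=[-1.3568]
Step 4: x=[9.2495] v=[-1.7594]
Step 5: x=[9.0374] v=[-2.1210]
Step 6: x=[8.7941] v=[-2.4331]
Step 7: x=[8.5253] v=[-2.6884]
Step 8: x=[8.2372] v=[-2.8810]
Step 9: x=[7.9366] v=[-3.0064]
Step 10: x=[7.6304] v=[-3.0616]
Step 11: x=[7.3259] v=[-3.0454]
Step 12: x=[7.0301] v=[-2.9581]
Step 13: x=[6.7499] v=[-2.8018]
Step 14: x=[6.4919] v=[-2.5801]
Step 15: x=[6.2621] v=[-2.2982]
Step 16: x=[6.0658] v=[-1.9627]
Step 17: x=[5.9077] v=[-1.5814]
Step 18: x=[5.7914] v=[-1.1632]
Step 19: x=[5.7196] v=[-0.7179]
Step 20: x=[5.6940] v=[-0.2558]
Step 21: x=[5.7152] v=[0.2123]
First v>=0 after going negative at step 21, time=2.1000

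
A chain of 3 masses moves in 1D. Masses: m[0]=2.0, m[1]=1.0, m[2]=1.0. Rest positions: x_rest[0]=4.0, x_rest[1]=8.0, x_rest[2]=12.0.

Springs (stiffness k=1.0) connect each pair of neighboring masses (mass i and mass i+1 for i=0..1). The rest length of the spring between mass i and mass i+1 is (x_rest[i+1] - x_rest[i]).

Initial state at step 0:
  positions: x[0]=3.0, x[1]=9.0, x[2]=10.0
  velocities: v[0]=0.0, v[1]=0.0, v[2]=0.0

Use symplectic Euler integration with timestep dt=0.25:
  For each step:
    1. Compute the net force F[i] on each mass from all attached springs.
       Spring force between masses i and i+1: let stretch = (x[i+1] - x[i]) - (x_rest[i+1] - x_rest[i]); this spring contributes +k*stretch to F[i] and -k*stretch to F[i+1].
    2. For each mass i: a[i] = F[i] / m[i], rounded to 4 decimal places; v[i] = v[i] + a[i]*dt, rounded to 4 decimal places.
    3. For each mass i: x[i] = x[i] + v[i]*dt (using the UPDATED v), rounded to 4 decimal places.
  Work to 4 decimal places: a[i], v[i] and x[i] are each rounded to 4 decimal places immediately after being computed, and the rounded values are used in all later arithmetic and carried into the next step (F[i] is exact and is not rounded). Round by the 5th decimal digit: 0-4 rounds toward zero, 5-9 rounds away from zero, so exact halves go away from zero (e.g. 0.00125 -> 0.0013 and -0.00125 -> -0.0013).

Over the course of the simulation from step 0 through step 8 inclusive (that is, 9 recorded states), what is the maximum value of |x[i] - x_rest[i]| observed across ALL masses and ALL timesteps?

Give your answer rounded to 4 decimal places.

Answer: 2.6041

Derivation:
Step 0: x=[3.0000 9.0000 10.0000] v=[0.0000 0.0000 0.0000]
Step 1: x=[3.0625 8.6875 10.1875] v=[0.2500 -1.2500 0.7500]
Step 2: x=[3.1758 8.1172 10.5313] v=[0.4531 -2.2813 1.3750]
Step 3: x=[3.3185 7.3889 10.9742] v=[0.5708 -2.9131 1.7715]
Step 4: x=[3.4634 6.6303 11.4430] v=[0.5796 -3.0344 1.8752]
Step 5: x=[3.5823 5.9746 11.8610] v=[0.4755 -2.6230 1.6720]
Step 6: x=[3.6509 5.5372 12.1611] v=[0.2745 -1.7495 1.2004]
Step 7: x=[3.6535 5.3959 12.2972] v=[0.0103 -0.5651 0.5444]
Step 8: x=[3.5855 5.5771 12.2520] v=[-0.2719 0.7246 -0.1809]
Max displacement = 2.6041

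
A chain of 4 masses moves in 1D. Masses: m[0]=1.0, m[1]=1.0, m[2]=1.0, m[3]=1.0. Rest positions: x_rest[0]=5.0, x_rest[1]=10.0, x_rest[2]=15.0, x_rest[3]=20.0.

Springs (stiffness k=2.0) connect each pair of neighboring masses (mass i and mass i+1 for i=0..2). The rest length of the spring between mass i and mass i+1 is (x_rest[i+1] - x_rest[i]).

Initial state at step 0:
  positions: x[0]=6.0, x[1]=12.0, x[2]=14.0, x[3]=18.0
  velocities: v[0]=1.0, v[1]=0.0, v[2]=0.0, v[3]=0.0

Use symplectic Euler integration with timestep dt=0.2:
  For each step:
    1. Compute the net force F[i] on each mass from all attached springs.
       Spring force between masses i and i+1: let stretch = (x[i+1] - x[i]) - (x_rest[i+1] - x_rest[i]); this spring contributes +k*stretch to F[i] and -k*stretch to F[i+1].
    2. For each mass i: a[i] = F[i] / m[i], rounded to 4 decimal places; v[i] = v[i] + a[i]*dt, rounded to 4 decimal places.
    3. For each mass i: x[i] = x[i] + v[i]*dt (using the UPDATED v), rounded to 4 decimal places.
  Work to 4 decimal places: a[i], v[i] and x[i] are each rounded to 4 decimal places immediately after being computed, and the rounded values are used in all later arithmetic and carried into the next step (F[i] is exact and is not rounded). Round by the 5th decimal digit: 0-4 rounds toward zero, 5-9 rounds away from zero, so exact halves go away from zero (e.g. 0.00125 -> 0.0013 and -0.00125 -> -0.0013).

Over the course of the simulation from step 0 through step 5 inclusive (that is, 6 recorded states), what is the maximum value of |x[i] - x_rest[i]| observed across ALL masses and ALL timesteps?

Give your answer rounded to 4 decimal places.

Step 0: x=[6.0000 12.0000 14.0000 18.0000] v=[1.0000 0.0000 0.0000 0.0000]
Step 1: x=[6.2800 11.6800 14.1600 18.0800] v=[1.4000 -1.6000 0.8000 0.4000]
Step 2: x=[6.5920 11.1264 14.4352 18.2464] v=[1.5600 -2.7680 1.3760 0.8320]
Step 3: x=[6.8668 10.4748 14.7506 18.5079] v=[1.3738 -3.2582 1.5770 1.3075]
Step 4: x=[7.0302 9.8766 15.0245 18.8688] v=[0.8170 -2.9911 1.3696 1.8046]
Step 5: x=[7.0213 9.4625 15.1941 19.3222] v=[-0.0444 -2.0705 0.8482 2.2669]
Max displacement = 2.0302

Answer: 2.0302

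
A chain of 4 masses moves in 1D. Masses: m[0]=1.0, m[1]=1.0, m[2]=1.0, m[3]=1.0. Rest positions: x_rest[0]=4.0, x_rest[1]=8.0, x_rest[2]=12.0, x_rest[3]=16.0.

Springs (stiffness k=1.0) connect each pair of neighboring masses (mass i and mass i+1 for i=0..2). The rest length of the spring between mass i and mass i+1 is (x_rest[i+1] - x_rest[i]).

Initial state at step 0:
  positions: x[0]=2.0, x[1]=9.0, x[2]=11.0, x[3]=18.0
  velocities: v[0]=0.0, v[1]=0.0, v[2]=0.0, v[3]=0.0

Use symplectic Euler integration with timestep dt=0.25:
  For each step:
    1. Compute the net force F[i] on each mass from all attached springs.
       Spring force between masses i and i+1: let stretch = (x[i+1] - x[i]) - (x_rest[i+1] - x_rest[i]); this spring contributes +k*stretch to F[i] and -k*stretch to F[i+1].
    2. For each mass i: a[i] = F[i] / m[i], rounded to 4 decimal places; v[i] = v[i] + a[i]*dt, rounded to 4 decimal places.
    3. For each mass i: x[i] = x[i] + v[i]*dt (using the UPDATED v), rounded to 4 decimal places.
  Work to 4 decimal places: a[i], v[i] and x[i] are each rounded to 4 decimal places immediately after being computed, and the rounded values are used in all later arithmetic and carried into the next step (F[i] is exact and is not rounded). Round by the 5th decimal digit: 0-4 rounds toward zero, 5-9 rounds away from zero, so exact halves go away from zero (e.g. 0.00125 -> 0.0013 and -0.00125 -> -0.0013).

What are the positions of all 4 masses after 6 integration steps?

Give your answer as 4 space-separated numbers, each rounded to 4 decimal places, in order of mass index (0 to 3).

Answer: 4.2261 6.2260 13.7741 15.7743

Derivation:
Step 0: x=[2.0000 9.0000 11.0000 18.0000] v=[0.0000 0.0000 0.0000 0.0000]
Step 1: x=[2.1875 8.6875 11.3125 17.8125] v=[0.7500 -1.2500 1.2500 -0.7500]
Step 2: x=[2.5313 8.1328 11.8672 17.4688] v=[1.3750 -2.2188 2.2188 -1.3750]
Step 3: x=[2.9752 7.4614 12.5386 17.0250] v=[1.7754 -2.6856 2.6856 -1.7754]
Step 4: x=[3.4495 6.8269 13.1731 16.5508] v=[1.8970 -2.5379 2.5379 -1.8970]
Step 5: x=[3.8849 6.3780 13.6221 16.1155] v=[1.7414 -1.7957 1.7958 -1.7414]
Step 6: x=[4.2261 6.2260 13.7741 15.7743] v=[1.3647 -0.6080 0.6081 -1.3648]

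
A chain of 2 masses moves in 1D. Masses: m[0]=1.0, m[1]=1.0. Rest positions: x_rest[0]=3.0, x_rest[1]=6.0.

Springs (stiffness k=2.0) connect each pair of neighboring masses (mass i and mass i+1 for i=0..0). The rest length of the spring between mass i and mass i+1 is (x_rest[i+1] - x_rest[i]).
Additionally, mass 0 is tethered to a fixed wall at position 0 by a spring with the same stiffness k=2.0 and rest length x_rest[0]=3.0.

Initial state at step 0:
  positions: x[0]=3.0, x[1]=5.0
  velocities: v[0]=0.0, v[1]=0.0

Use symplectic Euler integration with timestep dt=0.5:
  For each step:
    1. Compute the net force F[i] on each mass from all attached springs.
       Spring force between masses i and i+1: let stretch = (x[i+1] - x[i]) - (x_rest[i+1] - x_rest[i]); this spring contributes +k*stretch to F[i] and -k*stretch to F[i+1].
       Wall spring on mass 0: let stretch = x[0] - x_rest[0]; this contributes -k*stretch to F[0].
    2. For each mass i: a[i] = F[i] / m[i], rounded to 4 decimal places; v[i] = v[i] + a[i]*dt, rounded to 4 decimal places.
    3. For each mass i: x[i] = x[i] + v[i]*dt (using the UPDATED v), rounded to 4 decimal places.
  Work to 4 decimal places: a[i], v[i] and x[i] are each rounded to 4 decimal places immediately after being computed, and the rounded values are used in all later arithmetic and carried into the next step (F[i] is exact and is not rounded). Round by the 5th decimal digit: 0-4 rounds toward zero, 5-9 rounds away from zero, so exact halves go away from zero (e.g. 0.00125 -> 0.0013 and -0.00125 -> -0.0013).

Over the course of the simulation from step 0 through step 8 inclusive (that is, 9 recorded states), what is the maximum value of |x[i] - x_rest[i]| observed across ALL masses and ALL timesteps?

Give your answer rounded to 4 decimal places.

Answer: 1.0548

Derivation:
Step 0: x=[3.0000 5.0000] v=[0.0000 0.0000]
Step 1: x=[2.5000 5.5000] v=[-1.0000 1.0000]
Step 2: x=[2.2500 6.0000] v=[-0.5000 1.0000]
Step 3: x=[2.7500 6.1250] v=[1.0000 0.2500]
Step 4: x=[3.5625 6.0625] v=[1.6250 -0.1250]
Step 5: x=[3.8438 6.2500] v=[0.5625 0.3750]
Step 6: x=[3.4063 6.7344] v=[-0.8751 0.9688]
Step 7: x=[2.9297 7.0548] v=[-0.9533 0.6407]
Step 8: x=[3.0508 6.8126] v=[0.2421 -0.4844]
Max displacement = 1.0548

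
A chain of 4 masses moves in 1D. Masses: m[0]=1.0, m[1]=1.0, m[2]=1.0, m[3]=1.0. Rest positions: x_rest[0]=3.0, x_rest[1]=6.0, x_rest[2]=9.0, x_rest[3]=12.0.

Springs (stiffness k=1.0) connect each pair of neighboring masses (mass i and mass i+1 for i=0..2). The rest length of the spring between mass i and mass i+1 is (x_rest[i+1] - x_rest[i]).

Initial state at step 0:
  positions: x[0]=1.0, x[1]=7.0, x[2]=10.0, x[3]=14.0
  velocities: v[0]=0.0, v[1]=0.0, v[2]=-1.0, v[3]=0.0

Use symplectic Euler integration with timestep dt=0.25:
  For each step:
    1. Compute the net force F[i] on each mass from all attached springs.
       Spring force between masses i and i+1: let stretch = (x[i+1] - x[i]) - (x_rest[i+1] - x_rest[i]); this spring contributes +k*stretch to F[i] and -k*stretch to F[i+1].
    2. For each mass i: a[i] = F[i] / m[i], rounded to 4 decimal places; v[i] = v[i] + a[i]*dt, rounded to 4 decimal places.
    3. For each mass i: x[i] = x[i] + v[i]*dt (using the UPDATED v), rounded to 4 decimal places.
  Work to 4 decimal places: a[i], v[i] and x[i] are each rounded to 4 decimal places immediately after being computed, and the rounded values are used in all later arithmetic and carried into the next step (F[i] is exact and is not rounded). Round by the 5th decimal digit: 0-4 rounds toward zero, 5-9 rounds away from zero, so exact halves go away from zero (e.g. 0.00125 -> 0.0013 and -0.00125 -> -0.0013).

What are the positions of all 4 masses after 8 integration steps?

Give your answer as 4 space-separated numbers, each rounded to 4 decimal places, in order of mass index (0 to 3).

Answer: 4.1485 4.9531 8.9325 11.9658

Derivation:
Step 0: x=[1.0000 7.0000 10.0000 14.0000] v=[0.0000 0.0000 -1.0000 0.0000]
Step 1: x=[1.1875 6.8125 9.8125 13.9375] v=[0.7500 -0.7500 -0.7500 -0.2500]
Step 2: x=[1.5391 6.4609 9.6953 13.8047] v=[1.4063 -1.4063 -0.4688 -0.5313]
Step 3: x=[2.0108 6.0039 9.6328 13.6025] v=[1.8868 -1.8282 -0.2501 -0.8087]
Step 4: x=[2.5446 5.5241 9.5916 13.3397] v=[2.1351 -1.9193 -0.1649 -1.0511]
Step 5: x=[3.0771 5.1123 9.5304 13.0302] v=[2.1300 -1.6473 -0.2448 -1.2381]
Step 6: x=[3.5493 4.8494 9.4118 12.6894] v=[1.8888 -1.0516 -0.4744 -1.3631]
Step 7: x=[3.9153 4.7904 9.2129 12.3313] v=[1.4638 -0.2360 -0.7956 -1.4325]
Step 8: x=[4.1485 4.9531 8.9325 11.9658] v=[0.9326 0.6509 -1.1216 -1.4621]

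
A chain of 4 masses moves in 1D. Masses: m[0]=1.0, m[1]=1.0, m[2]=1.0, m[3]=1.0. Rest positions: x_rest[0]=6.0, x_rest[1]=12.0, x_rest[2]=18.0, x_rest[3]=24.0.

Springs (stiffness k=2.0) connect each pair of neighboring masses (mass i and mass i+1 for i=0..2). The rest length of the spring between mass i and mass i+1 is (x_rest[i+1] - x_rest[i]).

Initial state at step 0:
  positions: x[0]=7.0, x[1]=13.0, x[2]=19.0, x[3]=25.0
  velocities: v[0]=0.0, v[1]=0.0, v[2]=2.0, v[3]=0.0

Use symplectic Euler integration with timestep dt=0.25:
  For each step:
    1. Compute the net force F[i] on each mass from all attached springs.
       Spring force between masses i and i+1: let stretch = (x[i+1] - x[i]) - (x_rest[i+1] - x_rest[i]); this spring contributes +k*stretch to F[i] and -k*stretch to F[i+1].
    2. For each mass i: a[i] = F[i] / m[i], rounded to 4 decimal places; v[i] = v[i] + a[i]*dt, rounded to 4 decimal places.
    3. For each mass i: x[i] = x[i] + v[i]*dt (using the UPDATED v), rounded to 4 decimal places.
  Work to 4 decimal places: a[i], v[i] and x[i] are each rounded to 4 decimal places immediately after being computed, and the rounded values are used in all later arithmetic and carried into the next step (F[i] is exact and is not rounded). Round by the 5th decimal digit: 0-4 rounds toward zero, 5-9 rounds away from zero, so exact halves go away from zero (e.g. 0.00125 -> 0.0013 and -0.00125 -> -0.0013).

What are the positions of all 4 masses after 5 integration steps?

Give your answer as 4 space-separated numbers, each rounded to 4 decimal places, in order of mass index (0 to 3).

Answer: 7.1275 13.7044 19.8435 25.8248

Derivation:
Step 0: x=[7.0000 13.0000 19.0000 25.0000] v=[0.0000 0.0000 2.0000 0.0000]
Step 1: x=[7.0000 13.0000 19.5000 25.0000] v=[0.0000 0.0000 2.0000 0.0000]
Step 2: x=[7.0000 13.0625 19.8750 25.0625] v=[0.0000 0.2500 1.5000 0.2500]
Step 3: x=[7.0078 13.2188 20.0469 25.2266] v=[0.0313 0.6250 0.6875 0.6563]
Step 4: x=[7.0420 13.4522 20.0127 25.4932] v=[0.1368 0.9336 -0.1367 1.0665]
Step 5: x=[7.1275 13.7044 19.8435 25.8248] v=[0.3419 1.0088 -0.6767 1.3263]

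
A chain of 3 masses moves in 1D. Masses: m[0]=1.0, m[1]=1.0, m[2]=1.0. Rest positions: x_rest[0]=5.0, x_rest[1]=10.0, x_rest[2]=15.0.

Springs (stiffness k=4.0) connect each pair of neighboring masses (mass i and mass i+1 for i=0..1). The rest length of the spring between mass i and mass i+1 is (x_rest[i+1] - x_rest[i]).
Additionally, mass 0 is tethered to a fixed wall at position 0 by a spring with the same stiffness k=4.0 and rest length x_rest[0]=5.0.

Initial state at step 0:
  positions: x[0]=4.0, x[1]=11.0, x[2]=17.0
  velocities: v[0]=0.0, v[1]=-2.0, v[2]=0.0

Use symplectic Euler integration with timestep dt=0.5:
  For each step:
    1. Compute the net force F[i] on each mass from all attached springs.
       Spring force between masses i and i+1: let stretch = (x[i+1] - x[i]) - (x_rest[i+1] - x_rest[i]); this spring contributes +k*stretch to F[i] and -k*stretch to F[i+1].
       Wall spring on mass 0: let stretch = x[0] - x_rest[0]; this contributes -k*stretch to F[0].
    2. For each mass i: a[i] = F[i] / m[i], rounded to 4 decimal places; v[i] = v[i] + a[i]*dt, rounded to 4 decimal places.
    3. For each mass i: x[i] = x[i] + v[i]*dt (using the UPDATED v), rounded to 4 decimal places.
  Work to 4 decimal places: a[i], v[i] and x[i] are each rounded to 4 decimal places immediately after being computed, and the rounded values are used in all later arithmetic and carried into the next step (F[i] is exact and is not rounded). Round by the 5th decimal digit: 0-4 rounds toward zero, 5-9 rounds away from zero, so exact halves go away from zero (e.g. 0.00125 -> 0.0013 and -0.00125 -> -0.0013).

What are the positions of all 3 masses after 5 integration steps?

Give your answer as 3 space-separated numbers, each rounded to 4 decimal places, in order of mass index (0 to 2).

Step 0: x=[4.0000 11.0000 17.0000] v=[0.0000 -2.0000 0.0000]
Step 1: x=[7.0000 9.0000 16.0000] v=[6.0000 -4.0000 -2.0000]
Step 2: x=[5.0000 12.0000 13.0000] v=[-4.0000 6.0000 -6.0000]
Step 3: x=[5.0000 9.0000 14.0000] v=[0.0000 -6.0000 2.0000]
Step 4: x=[4.0000 7.0000 15.0000] v=[-2.0000 -4.0000 2.0000]
Step 5: x=[2.0000 10.0000 13.0000] v=[-4.0000 6.0000 -4.0000]

Answer: 2.0000 10.0000 13.0000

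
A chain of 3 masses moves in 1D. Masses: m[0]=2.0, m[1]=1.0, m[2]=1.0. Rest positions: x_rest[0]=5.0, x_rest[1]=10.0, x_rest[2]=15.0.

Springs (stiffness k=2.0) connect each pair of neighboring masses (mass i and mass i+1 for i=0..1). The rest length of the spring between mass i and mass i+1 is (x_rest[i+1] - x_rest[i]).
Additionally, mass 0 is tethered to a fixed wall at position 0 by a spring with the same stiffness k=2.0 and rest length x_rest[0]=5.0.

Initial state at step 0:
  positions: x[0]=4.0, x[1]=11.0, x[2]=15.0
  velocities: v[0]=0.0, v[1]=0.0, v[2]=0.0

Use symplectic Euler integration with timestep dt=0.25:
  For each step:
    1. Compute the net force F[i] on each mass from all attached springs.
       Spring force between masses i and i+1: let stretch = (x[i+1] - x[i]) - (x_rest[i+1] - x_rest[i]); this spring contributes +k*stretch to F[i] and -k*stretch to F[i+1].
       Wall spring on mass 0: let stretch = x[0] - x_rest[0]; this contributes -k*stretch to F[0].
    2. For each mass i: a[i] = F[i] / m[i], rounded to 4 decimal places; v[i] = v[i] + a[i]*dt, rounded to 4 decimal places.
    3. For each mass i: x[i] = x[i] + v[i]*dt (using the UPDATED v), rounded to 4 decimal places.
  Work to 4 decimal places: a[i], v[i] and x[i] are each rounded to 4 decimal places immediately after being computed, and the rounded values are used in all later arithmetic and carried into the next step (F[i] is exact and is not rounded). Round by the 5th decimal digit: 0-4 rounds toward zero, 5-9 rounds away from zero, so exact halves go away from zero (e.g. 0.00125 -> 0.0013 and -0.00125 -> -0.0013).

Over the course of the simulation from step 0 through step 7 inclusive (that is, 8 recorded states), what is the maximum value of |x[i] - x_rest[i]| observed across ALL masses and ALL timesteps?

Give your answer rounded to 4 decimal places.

Step 0: x=[4.0000 11.0000 15.0000] v=[0.0000 0.0000 0.0000]
Step 1: x=[4.1875 10.6250 15.1250] v=[0.7500 -1.5000 0.5000]
Step 2: x=[4.5156 10.0078 15.3125] v=[1.3125 -2.4688 0.7500]
Step 3: x=[4.9048 9.3672 15.4619] v=[1.5567 -2.5626 0.5977]
Step 4: x=[5.2663 8.9306 15.4745] v=[1.4461 -1.7465 0.0504]
Step 5: x=[5.5277 8.8539 15.2941] v=[1.0456 -0.3067 -0.7216]
Step 6: x=[5.6515 9.1665 14.9337] v=[0.4952 1.2503 -1.4417]
Step 7: x=[5.6418 9.7606 14.4774] v=[-0.0389 2.3764 -1.8253]
Max displacement = 1.1461

Answer: 1.1461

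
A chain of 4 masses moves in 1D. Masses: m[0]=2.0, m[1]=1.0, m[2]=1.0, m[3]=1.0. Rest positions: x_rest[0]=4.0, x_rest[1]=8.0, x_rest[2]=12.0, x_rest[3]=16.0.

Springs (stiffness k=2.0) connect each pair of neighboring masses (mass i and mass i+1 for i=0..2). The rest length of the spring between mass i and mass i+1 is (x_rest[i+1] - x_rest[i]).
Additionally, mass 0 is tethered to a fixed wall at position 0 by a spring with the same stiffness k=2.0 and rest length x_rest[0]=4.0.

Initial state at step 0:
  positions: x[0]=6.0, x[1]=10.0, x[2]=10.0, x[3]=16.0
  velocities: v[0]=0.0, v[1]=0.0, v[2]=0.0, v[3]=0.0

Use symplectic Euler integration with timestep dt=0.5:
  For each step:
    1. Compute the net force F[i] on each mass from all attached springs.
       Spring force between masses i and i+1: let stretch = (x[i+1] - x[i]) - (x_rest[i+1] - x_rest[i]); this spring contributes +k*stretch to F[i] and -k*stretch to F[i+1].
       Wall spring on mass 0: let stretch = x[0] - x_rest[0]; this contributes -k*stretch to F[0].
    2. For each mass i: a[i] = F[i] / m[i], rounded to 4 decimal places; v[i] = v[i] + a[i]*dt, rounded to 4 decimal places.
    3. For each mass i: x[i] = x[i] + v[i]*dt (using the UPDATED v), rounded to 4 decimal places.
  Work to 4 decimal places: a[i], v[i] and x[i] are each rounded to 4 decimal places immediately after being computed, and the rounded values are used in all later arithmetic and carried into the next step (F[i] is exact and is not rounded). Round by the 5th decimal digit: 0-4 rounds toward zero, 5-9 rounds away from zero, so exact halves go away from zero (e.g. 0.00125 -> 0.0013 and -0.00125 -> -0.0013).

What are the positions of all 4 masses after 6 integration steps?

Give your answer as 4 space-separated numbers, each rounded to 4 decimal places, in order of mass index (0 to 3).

Step 0: x=[6.0000 10.0000 10.0000 16.0000] v=[0.0000 0.0000 0.0000 0.0000]
Step 1: x=[5.5000 8.0000 13.0000 15.0000] v=[-1.0000 -4.0000 6.0000 -2.0000]
Step 2: x=[4.2500 7.2500 14.5000 15.0000] v=[-2.5000 -1.5000 3.0000 0.0000]
Step 3: x=[2.6875 8.6250 12.6250 16.7500] v=[-3.1250 2.7500 -3.7500 3.5000]
Step 4: x=[1.9375 9.0313 10.8125 18.4375] v=[-1.5000 0.8125 -3.6250 3.3750]
Step 5: x=[2.4766 6.7813 11.9219 18.3125] v=[1.0782 -4.5001 2.2188 -0.2500]
Step 6: x=[3.4728 4.9492 13.6563 16.9922] v=[1.9923 -3.6642 3.4688 -2.6406]

Answer: 3.4728 4.9492 13.6563 16.9922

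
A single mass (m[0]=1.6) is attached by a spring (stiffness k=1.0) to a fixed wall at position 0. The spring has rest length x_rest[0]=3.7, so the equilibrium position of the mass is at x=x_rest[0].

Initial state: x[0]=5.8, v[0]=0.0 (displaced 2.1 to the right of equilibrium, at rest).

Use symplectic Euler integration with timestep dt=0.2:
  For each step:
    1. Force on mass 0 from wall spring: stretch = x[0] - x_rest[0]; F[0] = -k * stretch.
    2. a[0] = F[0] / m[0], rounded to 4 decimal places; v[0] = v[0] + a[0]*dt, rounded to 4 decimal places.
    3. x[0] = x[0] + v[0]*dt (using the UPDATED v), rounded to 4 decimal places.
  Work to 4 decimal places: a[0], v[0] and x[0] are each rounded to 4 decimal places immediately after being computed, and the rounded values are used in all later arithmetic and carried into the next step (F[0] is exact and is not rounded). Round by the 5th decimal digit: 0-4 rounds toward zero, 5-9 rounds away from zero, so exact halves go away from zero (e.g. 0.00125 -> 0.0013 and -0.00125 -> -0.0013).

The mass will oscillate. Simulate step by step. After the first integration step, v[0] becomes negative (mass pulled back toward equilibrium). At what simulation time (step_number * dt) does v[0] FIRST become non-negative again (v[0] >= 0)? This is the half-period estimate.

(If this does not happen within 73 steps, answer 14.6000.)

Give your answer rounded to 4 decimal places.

Step 0: x=[5.8000] v=[0.0000]
Step 1: x=[5.7475] v=[-0.2625]
Step 2: x=[5.6438] v=[-0.5184]
Step 3: x=[5.4915] v=[-0.7614]
Step 4: x=[5.2944] v=[-0.9853]
Step 5: x=[5.0575] v=[-1.1846]
Step 6: x=[4.7866] v=[-1.3543]
Step 7: x=[4.4886] v=[-1.4901]
Step 8: x=[4.1709] v=[-1.5887]
Step 9: x=[3.8414] v=[-1.6476]
Step 10: x=[3.5083] v=[-1.6653]
Step 11: x=[3.1800] v=[-1.6413]
Step 12: x=[2.8647] v=[-1.5763]
Step 13: x=[2.5703] v=[-1.4719]
Step 14: x=[2.3042] v=[-1.3307]
Step 15: x=[2.0730] v=[-1.1562]
Step 16: x=[1.8824] v=[-0.9528]
Step 17: x=[1.7373] v=[-0.7256]
Step 18: x=[1.6412] v=[-0.4803]
Step 19: x=[1.5966] v=[-0.2229]
Step 20: x=[1.6046] v=[0.0400]
First v>=0 after going negative at step 20, time=4.0000

Answer: 4.0000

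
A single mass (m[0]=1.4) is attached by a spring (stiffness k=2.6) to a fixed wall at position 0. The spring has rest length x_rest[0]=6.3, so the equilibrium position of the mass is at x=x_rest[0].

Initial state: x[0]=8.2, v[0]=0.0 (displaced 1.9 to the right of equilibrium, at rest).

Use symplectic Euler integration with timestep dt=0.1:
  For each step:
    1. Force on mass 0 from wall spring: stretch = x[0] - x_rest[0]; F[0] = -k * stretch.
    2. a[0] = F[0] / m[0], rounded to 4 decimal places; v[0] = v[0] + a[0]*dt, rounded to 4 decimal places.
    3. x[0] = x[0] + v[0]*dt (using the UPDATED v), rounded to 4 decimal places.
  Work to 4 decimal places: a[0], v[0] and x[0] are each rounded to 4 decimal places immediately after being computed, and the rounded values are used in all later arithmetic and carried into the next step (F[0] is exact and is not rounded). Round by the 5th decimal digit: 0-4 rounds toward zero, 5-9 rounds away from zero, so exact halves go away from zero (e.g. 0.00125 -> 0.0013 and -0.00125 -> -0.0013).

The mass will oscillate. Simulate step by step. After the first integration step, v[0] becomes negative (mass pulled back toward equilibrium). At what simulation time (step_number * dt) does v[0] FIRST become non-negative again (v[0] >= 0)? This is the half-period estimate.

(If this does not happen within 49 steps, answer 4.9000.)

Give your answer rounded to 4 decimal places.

Step 0: x=[8.2000] v=[0.0000]
Step 1: x=[8.1647] v=[-0.3529]
Step 2: x=[8.0948] v=[-0.6992]
Step 3: x=[7.9916] v=[-1.0325]
Step 4: x=[7.8569] v=[-1.3467]
Step 5: x=[7.6933] v=[-1.6358]
Step 6: x=[7.5038] v=[-1.8946]
Step 7: x=[7.2920] v=[-2.1182]
Step 8: x=[7.0618] v=[-2.3024]
Step 9: x=[6.8174] v=[-2.4439]
Step 10: x=[6.5634] v=[-2.5400]
Step 11: x=[6.3045] v=[-2.5889]
Step 12: x=[6.0455] v=[-2.5897]
Step 13: x=[5.7913] v=[-2.5424]
Step 14: x=[5.5465] v=[-2.4479]
Step 15: x=[5.3157] v=[-2.3080]
Step 16: x=[5.1032] v=[-2.1252]
Step 17: x=[4.9129] v=[-1.9029]
Step 18: x=[4.7484] v=[-1.6453]
Step 19: x=[4.6127] v=[-1.3572]
Step 20: x=[4.5083] v=[-1.0438]
Step 21: x=[4.4372] v=[-0.7111]
Step 22: x=[4.4007] v=[-0.3652]
Step 23: x=[4.3995] v=[-0.0125]
Step 24: x=[4.4336] v=[0.3405]
First v>=0 after going negative at step 24, time=2.4000

Answer: 2.4000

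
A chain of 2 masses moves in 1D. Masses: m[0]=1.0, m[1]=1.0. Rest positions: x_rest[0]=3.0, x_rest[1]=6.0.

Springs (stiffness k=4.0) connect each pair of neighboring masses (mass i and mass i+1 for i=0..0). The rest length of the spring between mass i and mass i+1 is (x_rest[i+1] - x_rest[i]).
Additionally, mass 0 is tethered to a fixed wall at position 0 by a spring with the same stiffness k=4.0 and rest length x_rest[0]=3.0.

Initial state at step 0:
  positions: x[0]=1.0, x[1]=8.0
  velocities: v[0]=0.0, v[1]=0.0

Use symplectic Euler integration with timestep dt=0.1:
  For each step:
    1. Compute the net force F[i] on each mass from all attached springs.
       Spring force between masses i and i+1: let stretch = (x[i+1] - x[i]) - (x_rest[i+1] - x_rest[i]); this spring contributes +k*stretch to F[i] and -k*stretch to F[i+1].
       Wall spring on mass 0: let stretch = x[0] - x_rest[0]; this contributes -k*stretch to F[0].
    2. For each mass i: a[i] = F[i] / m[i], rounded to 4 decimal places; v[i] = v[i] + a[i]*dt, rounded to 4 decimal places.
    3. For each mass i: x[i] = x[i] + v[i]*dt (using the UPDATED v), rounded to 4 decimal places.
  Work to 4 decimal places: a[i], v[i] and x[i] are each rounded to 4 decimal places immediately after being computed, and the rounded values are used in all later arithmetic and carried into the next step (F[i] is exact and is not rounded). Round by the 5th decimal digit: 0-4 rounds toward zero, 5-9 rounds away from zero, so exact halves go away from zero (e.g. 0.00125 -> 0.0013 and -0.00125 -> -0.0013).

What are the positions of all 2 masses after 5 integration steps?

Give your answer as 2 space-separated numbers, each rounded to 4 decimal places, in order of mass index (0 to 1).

Step 0: x=[1.0000 8.0000] v=[0.0000 0.0000]
Step 1: x=[1.2400 7.8400] v=[2.4000 -1.6000]
Step 2: x=[1.6944 7.5360] v=[4.5440 -3.0400]
Step 3: x=[2.3147 7.1183] v=[6.2029 -4.1766]
Step 4: x=[3.0346 6.6285] v=[7.1985 -4.8980]
Step 5: x=[3.7768 6.1149] v=[7.4222 -5.1356]

Answer: 3.7768 6.1149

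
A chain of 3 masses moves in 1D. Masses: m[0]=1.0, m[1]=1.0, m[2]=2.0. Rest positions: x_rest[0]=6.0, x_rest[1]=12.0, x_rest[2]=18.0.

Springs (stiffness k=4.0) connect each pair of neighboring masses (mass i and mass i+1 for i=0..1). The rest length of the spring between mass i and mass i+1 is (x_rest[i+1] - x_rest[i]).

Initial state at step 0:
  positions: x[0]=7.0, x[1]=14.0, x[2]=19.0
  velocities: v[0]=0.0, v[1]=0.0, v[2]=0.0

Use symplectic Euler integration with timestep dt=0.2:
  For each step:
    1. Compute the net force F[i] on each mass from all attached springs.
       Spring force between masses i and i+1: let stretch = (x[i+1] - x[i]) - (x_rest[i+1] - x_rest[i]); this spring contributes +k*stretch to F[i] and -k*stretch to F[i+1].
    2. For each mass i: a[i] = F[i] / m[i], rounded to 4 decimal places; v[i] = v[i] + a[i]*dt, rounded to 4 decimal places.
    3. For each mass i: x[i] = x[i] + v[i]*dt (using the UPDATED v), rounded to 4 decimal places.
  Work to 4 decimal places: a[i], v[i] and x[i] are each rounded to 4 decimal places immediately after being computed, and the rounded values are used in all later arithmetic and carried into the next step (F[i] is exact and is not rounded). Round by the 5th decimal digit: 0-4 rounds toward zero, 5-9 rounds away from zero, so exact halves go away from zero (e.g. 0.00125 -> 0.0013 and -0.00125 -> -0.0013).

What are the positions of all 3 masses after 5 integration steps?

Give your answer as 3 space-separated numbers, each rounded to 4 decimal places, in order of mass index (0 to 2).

Answer: 7.5537 12.6166 19.4148

Derivation:
Step 0: x=[7.0000 14.0000 19.0000] v=[0.0000 0.0000 0.0000]
Step 1: x=[7.1600 13.6800 19.0800] v=[0.8000 -1.6000 0.4000]
Step 2: x=[7.4032 13.1808 19.2080] v=[1.2160 -2.4960 0.6400]
Step 3: x=[7.6108 12.7215 19.3338] v=[1.0381 -2.2963 0.6291]
Step 4: x=[7.6761 12.5025 19.4106] v=[0.3267 -1.0950 0.3842]
Step 5: x=[7.5537 12.6166 19.4148] v=[-0.6122 0.5704 0.0210]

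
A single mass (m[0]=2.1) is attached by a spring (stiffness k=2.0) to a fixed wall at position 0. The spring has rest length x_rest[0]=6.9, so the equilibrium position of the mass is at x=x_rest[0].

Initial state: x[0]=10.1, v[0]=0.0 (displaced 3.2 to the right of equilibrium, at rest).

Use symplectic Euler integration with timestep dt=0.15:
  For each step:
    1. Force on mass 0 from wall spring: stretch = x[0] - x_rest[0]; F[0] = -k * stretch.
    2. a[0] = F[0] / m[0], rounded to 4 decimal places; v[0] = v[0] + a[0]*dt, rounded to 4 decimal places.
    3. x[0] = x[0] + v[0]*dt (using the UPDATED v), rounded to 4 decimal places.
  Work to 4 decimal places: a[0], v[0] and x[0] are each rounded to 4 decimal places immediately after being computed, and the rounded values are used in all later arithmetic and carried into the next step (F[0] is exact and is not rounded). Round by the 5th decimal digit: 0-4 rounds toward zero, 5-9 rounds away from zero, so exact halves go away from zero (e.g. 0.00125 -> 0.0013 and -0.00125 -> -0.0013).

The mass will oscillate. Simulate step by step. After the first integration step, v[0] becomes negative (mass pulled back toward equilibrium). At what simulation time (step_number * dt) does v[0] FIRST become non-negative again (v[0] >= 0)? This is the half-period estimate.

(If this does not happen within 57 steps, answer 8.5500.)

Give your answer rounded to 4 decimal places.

Step 0: x=[10.1000] v=[0.0000]
Step 1: x=[10.0314] v=[-0.4571]
Step 2: x=[9.8957] v=[-0.9044]
Step 3: x=[9.6958] v=[-1.3324]
Step 4: x=[9.4360] v=[-1.7318]
Step 5: x=[9.1219] v=[-2.0941]
Step 6: x=[8.7602] v=[-2.4115]
Step 7: x=[8.3586] v=[-2.6772]
Step 8: x=[7.9258] v=[-2.8856]
Step 9: x=[7.4710] v=[-3.0322]
Step 10: x=[7.0039] v=[-3.1138]
Step 11: x=[6.5346] v=[-3.1287]
Step 12: x=[6.0731] v=[-3.0765]
Step 13: x=[5.6293] v=[-2.9584]
Step 14: x=[5.2128] v=[-2.7769]
Step 15: x=[4.8324] v=[-2.5359]
Step 16: x=[4.4963] v=[-2.2405]
Step 17: x=[4.2117] v=[-1.8971]
Step 18: x=[3.9847] v=[-1.5131]
Step 19: x=[3.8202] v=[-1.0966]
Step 20: x=[3.7217] v=[-0.6566]
Step 21: x=[3.6913] v=[-0.2026]
Step 22: x=[3.7297] v=[0.2558]
First v>=0 after going negative at step 22, time=3.3000

Answer: 3.3000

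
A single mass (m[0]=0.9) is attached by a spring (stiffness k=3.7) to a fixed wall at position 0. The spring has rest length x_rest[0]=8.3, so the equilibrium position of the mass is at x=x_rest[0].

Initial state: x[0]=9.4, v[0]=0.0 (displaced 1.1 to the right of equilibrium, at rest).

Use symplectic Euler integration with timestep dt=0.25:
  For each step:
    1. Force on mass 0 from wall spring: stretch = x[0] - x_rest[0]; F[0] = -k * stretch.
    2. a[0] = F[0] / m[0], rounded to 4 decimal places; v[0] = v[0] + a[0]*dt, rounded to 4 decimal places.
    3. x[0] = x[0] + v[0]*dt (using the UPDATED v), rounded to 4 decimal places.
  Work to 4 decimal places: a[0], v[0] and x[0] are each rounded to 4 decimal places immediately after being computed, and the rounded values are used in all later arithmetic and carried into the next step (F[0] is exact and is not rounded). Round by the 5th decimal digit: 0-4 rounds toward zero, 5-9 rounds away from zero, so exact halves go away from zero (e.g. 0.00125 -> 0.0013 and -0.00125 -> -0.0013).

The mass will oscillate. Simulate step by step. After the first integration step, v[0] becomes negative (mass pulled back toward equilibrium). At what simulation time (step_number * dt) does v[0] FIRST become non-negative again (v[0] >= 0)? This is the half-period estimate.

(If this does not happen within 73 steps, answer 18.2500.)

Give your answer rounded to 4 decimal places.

Step 0: x=[9.4000] v=[0.0000]
Step 1: x=[9.1174] v=[-1.1306]
Step 2: x=[8.6247] v=[-1.9707]
Step 3: x=[8.0486] v=[-2.3044]
Step 4: x=[7.5371] v=[-2.0460]
Step 5: x=[7.2216] v=[-1.2619]
Step 6: x=[7.1832] v=[-0.1536]
Step 7: x=[7.4318] v=[0.9942]
First v>=0 after going negative at step 7, time=1.7500

Answer: 1.7500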